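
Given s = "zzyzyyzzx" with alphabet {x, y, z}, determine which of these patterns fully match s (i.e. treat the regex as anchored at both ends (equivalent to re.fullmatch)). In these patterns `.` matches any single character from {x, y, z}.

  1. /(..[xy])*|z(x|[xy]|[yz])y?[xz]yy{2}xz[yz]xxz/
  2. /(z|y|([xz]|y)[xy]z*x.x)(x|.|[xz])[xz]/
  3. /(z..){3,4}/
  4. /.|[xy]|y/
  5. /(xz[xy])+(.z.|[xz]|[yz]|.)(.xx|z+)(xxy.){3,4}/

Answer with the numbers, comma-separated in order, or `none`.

1, 3

1 → match
2 → no match
3 → match
4 → no match
5 → no match — must start with "xz"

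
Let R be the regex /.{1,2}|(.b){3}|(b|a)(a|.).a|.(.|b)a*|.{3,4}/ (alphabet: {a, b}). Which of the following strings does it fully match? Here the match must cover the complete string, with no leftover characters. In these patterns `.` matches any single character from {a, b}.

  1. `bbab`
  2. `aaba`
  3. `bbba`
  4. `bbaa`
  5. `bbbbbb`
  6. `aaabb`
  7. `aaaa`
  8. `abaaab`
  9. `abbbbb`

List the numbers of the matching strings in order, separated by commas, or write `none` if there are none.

1, 2, 3, 4, 5, 7, 9

1 → match
2 → match
3 → match
4 → match
5 → match
6 → no match
7 → match
8 → no match
9 → match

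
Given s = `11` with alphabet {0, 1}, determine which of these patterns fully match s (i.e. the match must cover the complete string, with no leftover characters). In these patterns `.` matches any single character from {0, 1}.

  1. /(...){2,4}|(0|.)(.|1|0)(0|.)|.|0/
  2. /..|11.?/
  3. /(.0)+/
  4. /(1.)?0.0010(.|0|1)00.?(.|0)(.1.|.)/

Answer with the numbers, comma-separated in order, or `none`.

2

1 → no match
2 → match
3 → no match — must end with `0`
4 → no match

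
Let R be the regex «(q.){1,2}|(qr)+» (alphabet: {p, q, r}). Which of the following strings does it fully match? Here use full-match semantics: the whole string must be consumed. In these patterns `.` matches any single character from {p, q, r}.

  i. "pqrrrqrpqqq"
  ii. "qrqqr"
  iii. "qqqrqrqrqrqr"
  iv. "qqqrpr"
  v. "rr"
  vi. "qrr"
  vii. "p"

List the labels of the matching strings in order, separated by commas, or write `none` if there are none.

none

i. "pqrrrqrpqqq" → no match
ii. "qrqqr" → no match
iii. "qqqrqrqrqrqr" → no match
iv. "qqqrpr" → no match
v. "rr" → no match
vi. "qrr" → no match
vii. "p" → no match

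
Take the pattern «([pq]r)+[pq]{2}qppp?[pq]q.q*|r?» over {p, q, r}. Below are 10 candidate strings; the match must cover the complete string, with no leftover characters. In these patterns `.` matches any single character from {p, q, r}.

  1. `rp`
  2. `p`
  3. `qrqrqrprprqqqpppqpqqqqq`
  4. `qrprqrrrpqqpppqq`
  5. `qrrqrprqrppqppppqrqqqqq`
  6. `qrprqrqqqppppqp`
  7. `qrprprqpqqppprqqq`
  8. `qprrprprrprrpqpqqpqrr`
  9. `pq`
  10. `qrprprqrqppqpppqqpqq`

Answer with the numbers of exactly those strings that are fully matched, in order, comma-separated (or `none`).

1 → no match
2 → no match
3 → match
4 → no match
5 → no match
6 → match
7 → no match
8 → no match
9 → no match
10 → no match

3, 6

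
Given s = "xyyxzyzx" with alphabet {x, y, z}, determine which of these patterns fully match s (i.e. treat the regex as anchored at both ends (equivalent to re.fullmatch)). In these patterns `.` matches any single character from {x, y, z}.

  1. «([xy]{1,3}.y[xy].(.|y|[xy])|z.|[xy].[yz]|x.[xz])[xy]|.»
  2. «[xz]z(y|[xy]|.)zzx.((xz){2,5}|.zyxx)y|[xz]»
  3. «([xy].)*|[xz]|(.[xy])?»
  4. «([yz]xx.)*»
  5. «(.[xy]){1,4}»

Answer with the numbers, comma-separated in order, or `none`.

5

1 → no match
2 → no match
3 → no match
4 → no match
5 → match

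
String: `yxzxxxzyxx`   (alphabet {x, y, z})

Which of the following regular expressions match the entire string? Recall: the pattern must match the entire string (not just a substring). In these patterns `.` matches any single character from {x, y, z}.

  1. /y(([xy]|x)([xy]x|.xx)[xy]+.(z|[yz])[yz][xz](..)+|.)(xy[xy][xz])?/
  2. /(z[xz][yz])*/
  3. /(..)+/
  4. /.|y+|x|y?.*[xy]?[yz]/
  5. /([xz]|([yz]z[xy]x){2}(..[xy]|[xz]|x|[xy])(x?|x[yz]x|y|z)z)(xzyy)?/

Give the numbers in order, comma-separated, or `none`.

3

1 → no match
2 → no match
3 → match
4 → no match
5 → no match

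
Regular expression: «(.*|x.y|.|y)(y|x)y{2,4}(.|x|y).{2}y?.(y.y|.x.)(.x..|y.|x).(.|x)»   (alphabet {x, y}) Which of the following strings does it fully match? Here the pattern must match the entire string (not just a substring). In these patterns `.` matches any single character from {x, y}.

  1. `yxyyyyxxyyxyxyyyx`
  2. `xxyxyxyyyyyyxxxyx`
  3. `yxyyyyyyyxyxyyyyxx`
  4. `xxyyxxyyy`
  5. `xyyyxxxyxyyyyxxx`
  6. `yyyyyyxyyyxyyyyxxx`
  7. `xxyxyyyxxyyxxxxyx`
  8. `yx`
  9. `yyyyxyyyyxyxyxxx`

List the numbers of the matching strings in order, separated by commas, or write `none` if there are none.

5, 6, 7

1 → no match
2 → no match
3 → no match
4 → no match
5 → match
6 → match
7 → match
8 → no match
9 → no match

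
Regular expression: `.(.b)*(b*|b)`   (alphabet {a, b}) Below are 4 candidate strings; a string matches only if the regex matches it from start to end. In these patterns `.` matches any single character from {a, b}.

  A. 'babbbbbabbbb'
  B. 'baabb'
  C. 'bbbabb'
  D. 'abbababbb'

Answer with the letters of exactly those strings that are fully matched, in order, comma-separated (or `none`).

A. 'babbbbbabbbb' → match
B. 'baabb' → no match
C. 'bbbabb' → match
D. 'abbababbb' → match

A, C, D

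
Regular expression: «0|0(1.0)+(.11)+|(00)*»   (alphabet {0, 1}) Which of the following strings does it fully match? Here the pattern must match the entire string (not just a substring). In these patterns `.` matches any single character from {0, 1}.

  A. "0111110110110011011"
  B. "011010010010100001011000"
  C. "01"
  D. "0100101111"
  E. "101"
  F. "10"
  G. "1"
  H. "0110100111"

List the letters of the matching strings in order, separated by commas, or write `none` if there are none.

A → no match
B → no match
C → no match
D → no match
E → no match
F → no match
G → no match
H → match

H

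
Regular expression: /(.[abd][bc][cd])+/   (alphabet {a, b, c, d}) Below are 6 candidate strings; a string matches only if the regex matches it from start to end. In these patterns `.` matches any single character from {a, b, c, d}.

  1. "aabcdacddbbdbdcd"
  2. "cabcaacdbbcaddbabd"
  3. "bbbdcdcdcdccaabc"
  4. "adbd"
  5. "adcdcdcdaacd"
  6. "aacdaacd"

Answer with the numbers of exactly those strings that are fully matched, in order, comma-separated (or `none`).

1, 3, 4, 5, 6

1 → match
2 → no match
3 → match
4 → match
5 → match
6 → match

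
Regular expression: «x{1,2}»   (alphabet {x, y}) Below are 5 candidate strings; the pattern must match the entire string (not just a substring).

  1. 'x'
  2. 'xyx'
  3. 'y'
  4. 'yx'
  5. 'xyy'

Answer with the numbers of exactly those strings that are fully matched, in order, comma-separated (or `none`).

1

1 → match
2 → no match
3 → no match — must start with 'x'
4 → no match — must start with 'x'
5 → no match — must end with 'x'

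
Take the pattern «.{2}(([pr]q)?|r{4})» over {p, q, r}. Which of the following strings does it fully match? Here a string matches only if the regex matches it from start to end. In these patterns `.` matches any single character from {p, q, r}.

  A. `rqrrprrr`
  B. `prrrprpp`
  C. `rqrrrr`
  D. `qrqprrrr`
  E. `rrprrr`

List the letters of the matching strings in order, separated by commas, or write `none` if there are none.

A → no match
B → no match
C → match
D → no match
E → no match

C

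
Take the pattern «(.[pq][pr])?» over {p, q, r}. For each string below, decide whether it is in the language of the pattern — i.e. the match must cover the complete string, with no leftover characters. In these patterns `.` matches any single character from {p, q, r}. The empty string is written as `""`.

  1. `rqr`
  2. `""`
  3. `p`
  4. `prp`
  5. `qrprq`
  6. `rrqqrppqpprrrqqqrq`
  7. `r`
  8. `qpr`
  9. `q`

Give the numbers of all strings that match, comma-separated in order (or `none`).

1, 2, 8

1. `rqr` → match
2. `""` → match
3. `p` → no match
4. `prp` → no match
5. `qrprq` → no match
6 → no match
7. `r` → no match
8. `qpr` → match
9. `q` → no match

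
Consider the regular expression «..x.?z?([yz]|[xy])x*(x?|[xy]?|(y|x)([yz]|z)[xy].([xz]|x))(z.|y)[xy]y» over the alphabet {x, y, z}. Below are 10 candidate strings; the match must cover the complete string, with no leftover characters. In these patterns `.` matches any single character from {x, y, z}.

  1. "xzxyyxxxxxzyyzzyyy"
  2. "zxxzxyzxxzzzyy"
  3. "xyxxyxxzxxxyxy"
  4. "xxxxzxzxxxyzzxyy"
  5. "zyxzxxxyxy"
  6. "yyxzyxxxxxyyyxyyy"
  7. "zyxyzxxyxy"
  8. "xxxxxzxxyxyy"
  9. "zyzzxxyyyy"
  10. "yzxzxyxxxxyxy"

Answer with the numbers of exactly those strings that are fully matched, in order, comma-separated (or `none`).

1, 2, 3, 5, 6, 7

1 → match
2 → match
3 → match
4 → no match
5 → match
6 → match
7 → match
8 → no match
9 → no match
10 → no match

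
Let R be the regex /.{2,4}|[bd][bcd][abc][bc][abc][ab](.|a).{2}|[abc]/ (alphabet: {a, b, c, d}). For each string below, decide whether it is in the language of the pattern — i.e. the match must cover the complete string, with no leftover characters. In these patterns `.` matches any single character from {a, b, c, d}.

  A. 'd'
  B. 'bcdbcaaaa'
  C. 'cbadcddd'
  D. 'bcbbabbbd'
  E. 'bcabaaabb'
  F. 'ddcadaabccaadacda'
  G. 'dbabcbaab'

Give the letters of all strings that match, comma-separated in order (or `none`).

D, E, G

A → no match
B → no match
C → no match
D → match
E → match
F → no match
G → match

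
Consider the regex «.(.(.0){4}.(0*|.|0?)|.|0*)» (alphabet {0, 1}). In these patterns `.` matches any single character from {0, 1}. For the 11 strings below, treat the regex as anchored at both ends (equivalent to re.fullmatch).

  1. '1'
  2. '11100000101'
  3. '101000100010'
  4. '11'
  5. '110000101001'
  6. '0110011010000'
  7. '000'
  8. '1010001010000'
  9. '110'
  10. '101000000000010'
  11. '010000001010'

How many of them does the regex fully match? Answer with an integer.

8

1 → match
2 → match
3 → match
4 → match
5 → match
6 → no match
7 → match
8 → match
9 → no match
10 → no match
11 → match
Total matched: 8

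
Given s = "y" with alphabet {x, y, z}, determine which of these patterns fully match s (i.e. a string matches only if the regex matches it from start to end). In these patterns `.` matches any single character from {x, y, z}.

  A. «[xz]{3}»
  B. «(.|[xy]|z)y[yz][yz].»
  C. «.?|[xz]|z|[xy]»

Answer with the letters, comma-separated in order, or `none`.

C

A → no match
B → no match
C → match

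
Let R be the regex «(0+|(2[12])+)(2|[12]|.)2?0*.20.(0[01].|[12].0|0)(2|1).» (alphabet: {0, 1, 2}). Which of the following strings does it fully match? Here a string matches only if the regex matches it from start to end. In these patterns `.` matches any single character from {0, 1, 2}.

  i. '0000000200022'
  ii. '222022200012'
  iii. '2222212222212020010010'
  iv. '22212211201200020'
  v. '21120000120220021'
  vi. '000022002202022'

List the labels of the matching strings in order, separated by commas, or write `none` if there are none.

i, iii, v, vi

i → match
ii → no match
iii → match
iv → no match
v → match
vi → match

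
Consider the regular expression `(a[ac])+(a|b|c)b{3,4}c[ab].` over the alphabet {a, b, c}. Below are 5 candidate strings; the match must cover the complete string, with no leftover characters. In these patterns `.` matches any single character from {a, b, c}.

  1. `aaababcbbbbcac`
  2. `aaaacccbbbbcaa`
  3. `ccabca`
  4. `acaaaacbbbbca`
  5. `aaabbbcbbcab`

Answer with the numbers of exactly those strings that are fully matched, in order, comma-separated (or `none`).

none

1 → no match
2 → no match
3. `ccabca` → no match — must start with `a`
4 → no match
5. `aaabbbcbbcab` → no match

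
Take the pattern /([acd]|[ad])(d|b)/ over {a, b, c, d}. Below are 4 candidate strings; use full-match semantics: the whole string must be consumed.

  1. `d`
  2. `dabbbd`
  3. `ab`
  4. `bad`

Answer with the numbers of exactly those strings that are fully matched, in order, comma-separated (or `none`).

1. `d` → no match
2. `dabbbd` → no match
3. `ab` → match
4. `bad` → no match

3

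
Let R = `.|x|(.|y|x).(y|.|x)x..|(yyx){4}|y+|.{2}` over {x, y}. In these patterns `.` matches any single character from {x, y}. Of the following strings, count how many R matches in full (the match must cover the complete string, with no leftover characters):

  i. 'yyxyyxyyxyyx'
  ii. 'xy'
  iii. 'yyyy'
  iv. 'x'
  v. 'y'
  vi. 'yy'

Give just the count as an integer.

6

i → match
ii → match
iii → match
iv → match
v → match
vi → match
Total matched: 6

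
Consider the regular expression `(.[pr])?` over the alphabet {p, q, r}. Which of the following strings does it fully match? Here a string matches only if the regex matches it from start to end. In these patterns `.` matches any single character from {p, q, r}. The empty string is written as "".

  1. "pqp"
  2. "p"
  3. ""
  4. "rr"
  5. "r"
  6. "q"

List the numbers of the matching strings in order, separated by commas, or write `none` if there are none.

1. "pqp" → no match
2. "p" → no match
3. "" → match
4. "rr" → match
5. "r" → no match
6. "q" → no match

3, 4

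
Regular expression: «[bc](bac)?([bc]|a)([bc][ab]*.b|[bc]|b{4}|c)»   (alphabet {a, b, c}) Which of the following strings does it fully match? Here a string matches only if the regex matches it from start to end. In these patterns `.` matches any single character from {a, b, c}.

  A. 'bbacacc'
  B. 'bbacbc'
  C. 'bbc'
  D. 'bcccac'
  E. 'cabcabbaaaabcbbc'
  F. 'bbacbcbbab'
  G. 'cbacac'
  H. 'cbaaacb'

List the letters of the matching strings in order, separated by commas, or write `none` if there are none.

B, C, F, G

A → no match
B → match
C → match
D → no match
E → no match
F → match
G → match
H → no match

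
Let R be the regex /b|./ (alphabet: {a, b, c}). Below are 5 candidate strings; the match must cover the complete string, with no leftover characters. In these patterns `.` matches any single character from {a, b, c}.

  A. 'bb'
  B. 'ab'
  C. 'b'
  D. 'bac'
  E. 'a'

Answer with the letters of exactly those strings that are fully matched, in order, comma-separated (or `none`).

C, E

A. 'bb' → no match
B. 'ab' → no match
C. 'b' → match
D. 'bac' → no match
E. 'a' → match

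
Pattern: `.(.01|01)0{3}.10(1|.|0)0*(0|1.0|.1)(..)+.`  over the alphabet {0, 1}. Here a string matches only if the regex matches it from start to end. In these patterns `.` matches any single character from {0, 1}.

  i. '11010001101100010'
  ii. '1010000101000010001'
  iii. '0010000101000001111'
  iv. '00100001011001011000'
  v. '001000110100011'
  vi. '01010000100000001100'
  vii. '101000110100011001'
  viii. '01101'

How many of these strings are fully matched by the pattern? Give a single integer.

7

i → match
ii → match
iii → match
iv → match
v → match
vi → match
vii → match
viii → no match
Total matched: 7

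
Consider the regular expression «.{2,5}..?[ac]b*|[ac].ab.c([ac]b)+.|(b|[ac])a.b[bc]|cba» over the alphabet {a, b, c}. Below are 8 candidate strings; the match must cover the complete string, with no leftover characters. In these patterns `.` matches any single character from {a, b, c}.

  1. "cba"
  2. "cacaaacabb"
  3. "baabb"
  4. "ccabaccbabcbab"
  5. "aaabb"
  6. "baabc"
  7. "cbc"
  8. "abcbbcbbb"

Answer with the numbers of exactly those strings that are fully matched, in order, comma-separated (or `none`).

1, 2, 3, 5, 6, 8

1 → match
2 → match
3 → match
4 → no match
5 → match
6 → match
7 → no match
8 → match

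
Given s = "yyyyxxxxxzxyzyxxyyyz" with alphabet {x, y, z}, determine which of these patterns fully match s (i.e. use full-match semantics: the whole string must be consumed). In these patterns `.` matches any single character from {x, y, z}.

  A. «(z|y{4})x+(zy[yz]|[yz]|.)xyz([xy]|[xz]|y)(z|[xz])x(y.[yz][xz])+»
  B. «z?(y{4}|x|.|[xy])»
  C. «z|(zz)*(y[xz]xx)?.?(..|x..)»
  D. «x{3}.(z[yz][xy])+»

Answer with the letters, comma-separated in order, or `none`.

A

A → match
B → no match
C → no match
D → no match — must start with "x"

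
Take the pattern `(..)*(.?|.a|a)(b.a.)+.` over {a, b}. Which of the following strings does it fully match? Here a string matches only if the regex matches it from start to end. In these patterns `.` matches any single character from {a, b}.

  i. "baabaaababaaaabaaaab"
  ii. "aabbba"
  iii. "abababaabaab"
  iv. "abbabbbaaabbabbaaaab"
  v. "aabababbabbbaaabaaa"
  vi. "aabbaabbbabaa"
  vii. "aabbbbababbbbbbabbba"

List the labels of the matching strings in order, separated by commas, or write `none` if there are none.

none

i → no match
ii → no match
iii → no match
iv → no match
v → no match
vi → no match
vii → no match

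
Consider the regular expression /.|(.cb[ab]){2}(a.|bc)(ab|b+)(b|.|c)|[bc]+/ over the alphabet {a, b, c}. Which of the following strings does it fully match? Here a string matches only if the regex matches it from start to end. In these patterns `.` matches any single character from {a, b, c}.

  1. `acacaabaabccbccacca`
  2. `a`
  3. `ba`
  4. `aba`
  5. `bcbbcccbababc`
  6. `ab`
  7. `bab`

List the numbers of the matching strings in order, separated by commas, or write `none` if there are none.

1 → no match
2 → match
3 → no match
4 → no match
5 → no match
6 → no match
7 → no match

2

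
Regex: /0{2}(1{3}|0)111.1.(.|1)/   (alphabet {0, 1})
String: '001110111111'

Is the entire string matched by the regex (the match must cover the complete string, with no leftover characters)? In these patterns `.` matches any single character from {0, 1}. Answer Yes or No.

No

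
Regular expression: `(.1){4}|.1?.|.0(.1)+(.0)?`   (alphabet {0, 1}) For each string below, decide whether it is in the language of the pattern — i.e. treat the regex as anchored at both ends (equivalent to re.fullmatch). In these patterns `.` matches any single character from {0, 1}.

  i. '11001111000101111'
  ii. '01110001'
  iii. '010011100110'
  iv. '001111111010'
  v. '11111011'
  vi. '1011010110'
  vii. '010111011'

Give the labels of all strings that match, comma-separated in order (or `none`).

i → no match
ii → no match
iii → no match
iv → no match
v → no match
vi → match
vii → no match

vi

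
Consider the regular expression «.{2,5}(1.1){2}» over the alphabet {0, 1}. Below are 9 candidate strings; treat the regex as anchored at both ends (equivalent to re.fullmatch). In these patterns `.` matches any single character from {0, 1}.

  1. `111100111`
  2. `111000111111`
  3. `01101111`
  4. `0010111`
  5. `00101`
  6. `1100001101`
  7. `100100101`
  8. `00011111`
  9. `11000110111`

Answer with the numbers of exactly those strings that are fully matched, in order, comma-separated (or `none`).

1 → no match
2 → no match
3 → match
4 → no match
5 → no match
6 → no match
7 → no match
8 → no match
9 → no match

3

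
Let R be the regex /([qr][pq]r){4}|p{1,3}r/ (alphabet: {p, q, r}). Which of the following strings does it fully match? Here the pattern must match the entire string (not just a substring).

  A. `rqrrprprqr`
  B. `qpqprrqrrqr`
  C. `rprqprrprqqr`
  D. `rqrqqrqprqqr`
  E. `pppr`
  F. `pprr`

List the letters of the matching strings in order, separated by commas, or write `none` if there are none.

C, D, E

A. `rqrrprprqr` → no match
B. `qpqprrqrrqr` → no match
C. `rprqprrprqqr` → match
D. `rqrqqrqprqqr` → match
E. `pppr` → match
F. `pprr` → no match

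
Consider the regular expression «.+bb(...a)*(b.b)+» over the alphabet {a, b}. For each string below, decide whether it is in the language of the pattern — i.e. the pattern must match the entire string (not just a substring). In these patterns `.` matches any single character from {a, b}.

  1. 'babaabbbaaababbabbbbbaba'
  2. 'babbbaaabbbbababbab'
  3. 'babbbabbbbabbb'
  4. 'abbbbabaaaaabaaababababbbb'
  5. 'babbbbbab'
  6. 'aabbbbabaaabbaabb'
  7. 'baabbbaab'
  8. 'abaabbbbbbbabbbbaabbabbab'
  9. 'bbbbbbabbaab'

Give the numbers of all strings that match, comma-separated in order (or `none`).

4, 5

1 → no match — must end with 'b'
2 → no match
3 → no match
4 → match
5 → match
6 → no match
7 → no match
8 → no match
9 → no match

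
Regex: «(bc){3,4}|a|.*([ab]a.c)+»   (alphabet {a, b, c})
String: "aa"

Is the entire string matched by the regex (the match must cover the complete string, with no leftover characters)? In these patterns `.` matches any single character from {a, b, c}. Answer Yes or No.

No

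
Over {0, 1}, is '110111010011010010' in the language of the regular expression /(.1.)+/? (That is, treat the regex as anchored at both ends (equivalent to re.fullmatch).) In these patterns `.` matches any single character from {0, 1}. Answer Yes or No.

Yes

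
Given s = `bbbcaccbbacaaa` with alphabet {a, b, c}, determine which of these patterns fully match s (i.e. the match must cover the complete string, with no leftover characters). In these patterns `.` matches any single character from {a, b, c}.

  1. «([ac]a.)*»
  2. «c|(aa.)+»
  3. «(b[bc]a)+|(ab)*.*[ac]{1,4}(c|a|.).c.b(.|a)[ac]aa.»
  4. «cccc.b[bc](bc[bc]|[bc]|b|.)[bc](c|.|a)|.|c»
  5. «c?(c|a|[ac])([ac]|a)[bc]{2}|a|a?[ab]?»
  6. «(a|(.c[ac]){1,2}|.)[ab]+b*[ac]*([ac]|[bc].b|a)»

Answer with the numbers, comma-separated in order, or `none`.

1 → no match
2 → no match
3 → match
4 → no match
5 → no match
6 → no match

3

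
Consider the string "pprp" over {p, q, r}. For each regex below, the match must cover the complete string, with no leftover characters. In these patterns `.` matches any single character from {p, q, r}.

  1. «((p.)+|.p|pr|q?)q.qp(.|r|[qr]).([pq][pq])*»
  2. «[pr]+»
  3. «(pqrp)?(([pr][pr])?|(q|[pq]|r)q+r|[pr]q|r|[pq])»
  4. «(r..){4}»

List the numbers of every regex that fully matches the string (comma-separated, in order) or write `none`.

1 → no match
2 → match
3 → no match
4 → no match — must start with "r"

2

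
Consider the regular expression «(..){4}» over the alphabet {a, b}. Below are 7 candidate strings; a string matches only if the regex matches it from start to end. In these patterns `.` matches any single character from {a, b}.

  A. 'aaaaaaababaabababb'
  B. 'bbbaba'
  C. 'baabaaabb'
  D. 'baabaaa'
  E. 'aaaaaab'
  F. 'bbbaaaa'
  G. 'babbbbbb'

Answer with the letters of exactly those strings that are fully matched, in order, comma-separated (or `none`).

A → no match
B. 'bbbaba' → no match
C. 'baabaaabb' → no match
D. 'baabaaa' → no match
E. 'aaaaaab' → no match
F. 'bbbaaaa' → no match
G. 'babbbbbb' → match

G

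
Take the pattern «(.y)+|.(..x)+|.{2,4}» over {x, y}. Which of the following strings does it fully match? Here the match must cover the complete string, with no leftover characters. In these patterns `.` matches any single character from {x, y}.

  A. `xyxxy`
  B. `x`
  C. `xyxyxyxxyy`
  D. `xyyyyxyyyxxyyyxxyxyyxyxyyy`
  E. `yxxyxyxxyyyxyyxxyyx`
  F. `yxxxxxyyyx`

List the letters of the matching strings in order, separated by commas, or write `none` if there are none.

none

A. `xyxxy` → no match
B. `x` → no match
C. `xyxyxyxxyy` → no match
D → no match
E → no match
F. `yxxxxxyyyx` → no match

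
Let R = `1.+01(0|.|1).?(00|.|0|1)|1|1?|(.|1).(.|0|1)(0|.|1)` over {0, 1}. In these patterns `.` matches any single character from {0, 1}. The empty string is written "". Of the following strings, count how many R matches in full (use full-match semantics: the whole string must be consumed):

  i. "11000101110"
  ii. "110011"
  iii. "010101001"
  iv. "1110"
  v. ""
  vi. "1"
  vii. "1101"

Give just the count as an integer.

5

i. "11000101110" → match
ii. "110011" → no match
iii. "010101001" → no match
iv. "1110" → match
v. "" → match
vi. "1" → match
vii. "1101" → match
Total matched: 5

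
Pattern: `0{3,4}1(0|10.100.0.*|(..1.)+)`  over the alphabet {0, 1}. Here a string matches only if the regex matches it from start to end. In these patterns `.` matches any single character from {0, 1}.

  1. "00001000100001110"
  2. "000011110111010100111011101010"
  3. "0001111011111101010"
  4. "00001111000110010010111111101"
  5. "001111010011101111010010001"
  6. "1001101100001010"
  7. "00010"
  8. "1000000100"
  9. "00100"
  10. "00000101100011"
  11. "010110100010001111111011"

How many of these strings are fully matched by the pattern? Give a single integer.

1 → no match
2 → no match
3 → no match
4 → no match
5 → no match
6 → no match — must start with "0"
7 → match
8 → no match — must start with "0"
9 → no match
10 → no match
11 → no match
Total matched: 1

1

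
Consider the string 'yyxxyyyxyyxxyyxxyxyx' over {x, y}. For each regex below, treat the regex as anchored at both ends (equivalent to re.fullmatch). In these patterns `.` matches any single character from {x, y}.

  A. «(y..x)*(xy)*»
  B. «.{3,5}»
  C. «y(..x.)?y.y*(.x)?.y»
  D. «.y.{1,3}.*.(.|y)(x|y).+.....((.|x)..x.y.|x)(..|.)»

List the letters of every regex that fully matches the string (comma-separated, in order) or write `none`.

A, D

A → match
B → no match
C → no match — must end with 'y'
D → match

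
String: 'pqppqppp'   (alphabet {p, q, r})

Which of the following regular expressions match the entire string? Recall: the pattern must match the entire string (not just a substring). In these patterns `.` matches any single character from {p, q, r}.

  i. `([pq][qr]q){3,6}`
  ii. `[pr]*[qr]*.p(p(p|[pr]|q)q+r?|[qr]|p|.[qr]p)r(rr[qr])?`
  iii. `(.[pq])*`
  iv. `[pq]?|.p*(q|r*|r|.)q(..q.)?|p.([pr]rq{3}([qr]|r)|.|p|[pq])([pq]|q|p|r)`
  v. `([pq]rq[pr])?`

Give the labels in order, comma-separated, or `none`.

i → no match — must end with 'q'
ii → no match
iii → match
iv → no match
v → no match

iii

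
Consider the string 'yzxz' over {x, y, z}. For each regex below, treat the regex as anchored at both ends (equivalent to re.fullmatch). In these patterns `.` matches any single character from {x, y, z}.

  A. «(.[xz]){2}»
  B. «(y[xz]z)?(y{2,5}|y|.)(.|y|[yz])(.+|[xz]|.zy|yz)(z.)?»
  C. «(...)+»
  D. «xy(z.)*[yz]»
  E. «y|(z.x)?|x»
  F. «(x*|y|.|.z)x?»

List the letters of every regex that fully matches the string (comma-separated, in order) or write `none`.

A → match
B → match
C → no match
D → no match — must start with 'xy'
E → no match
F → no match

A, B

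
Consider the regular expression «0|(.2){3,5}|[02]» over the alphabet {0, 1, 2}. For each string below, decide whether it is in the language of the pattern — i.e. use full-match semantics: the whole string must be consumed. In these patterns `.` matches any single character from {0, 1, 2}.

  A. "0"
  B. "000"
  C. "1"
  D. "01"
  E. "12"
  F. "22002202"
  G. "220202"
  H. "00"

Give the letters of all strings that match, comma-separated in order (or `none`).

A → match
B → no match
C → no match
D → no match
E → no match
F → no match
G → match
H → no match

A, G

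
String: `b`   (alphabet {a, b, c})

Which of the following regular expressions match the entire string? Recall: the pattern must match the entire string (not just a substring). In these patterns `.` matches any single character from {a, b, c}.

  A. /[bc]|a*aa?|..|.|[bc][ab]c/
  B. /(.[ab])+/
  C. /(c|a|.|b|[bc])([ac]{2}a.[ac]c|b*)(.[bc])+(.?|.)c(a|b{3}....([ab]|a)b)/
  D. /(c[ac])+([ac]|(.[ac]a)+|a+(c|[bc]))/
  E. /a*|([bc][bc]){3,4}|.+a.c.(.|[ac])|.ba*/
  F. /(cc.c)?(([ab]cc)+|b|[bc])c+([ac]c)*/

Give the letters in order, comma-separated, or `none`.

A

A → match
B → no match
C → no match
D → no match — must start with `c`
E → no match
F → no match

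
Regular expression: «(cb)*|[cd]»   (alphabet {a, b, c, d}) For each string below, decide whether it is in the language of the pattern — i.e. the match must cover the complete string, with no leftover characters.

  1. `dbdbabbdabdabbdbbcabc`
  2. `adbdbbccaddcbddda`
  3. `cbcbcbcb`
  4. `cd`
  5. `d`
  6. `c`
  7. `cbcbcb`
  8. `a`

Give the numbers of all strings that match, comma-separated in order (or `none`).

3, 5, 6, 7

1 → no match
2 → no match
3 → match
4 → no match
5 → match
6 → match
7 → match
8 → no match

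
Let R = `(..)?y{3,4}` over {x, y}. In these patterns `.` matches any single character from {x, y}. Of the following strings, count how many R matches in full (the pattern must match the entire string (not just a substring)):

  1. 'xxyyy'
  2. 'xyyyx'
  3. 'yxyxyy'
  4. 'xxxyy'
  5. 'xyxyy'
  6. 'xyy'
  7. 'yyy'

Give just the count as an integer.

1. 'xxyyy' → match
2. 'xyyyx' → no match — must end with 'y'
3. 'yxyxyy' → no match
4. 'xxxyy' → no match
5. 'xyxyy' → no match
6. 'xyy' → no match
7. 'yyy' → match
Total matched: 2

2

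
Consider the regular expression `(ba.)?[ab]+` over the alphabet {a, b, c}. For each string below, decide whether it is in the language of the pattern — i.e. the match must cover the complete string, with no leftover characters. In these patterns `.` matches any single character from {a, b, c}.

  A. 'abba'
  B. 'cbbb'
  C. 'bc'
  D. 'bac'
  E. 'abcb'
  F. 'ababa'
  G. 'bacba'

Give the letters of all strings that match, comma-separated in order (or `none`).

A → match
B → no match
C → no match
D → no match
E → no match
F → match
G → match

A, F, G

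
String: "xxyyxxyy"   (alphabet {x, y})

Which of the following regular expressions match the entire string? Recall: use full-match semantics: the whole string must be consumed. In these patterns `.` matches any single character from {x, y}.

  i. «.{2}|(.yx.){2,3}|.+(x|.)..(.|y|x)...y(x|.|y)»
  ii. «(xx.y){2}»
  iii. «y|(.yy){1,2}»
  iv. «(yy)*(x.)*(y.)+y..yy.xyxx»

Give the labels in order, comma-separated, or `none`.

ii

i → no match
ii → match
iii → no match
iv → no match — must end with "xyxx"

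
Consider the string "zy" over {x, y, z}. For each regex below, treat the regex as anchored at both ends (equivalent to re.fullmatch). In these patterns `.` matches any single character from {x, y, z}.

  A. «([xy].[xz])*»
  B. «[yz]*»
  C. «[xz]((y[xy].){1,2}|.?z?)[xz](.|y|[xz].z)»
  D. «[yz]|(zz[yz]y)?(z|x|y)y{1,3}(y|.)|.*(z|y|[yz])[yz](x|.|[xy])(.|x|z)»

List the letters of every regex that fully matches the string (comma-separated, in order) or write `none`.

A → no match
B → match
C → no match
D → no match

B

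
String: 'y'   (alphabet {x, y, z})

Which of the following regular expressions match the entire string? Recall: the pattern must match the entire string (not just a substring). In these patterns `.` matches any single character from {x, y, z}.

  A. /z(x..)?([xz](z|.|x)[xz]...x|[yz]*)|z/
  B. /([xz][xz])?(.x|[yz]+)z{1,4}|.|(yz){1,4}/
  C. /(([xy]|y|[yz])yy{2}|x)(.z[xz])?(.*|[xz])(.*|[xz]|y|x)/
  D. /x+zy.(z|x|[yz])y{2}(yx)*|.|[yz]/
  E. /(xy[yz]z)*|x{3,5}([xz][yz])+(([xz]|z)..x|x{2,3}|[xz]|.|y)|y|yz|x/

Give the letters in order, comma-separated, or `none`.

B, D, E

A → no match — must start with 'z'
B → match
C → no match
D → match
E → match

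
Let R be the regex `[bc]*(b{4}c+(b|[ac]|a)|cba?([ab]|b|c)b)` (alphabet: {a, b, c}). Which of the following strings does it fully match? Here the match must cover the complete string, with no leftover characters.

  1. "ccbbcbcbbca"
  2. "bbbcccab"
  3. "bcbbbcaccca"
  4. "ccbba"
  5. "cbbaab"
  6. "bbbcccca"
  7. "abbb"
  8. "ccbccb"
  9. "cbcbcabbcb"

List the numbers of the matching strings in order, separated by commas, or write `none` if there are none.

1 → no match
2 → no match
3 → no match
4 → no match
5 → no match
6 → no match
7 → no match
8 → no match
9 → no match

none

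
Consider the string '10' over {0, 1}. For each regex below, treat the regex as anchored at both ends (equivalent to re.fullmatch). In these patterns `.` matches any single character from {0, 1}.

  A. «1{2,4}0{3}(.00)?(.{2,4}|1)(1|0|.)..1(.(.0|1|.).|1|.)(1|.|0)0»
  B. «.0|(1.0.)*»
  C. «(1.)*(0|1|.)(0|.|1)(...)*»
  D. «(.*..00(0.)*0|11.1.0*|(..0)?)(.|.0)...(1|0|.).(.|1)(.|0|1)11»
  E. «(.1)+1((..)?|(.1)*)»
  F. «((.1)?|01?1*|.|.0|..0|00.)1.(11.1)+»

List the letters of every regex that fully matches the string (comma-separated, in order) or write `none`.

A → no match
B → match
C → match
D → no match — must end with '11'
E → no match
F → no match — must end with '1'

B, C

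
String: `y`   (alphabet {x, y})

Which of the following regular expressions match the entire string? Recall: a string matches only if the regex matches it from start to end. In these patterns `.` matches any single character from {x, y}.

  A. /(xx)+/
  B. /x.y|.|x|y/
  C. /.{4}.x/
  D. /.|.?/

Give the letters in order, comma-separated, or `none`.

A → no match — must start with `xx`
B → match
C → no match — must end with `x`
D → match

B, D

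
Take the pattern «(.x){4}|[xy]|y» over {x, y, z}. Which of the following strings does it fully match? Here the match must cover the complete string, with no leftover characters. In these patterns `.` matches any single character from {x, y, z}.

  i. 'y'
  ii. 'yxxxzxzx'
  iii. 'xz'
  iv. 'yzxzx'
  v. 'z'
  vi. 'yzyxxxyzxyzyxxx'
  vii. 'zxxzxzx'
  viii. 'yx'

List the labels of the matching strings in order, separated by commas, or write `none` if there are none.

i → match
ii → match
iii → no match
iv → no match
v → no match
vi → no match
vii → no match
viii → no match

i, ii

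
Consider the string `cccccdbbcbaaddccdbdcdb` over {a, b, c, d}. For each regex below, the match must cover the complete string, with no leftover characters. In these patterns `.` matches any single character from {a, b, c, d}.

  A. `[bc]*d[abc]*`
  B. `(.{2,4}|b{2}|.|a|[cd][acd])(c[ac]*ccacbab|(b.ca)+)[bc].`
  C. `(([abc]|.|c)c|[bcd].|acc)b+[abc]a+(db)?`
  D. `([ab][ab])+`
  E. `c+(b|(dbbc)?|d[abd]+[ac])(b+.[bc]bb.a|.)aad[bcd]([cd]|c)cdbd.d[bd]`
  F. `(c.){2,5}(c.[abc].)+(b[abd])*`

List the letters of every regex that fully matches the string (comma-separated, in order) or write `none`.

A → no match
B → no match
C → no match
D → no match
E → match
F → no match

E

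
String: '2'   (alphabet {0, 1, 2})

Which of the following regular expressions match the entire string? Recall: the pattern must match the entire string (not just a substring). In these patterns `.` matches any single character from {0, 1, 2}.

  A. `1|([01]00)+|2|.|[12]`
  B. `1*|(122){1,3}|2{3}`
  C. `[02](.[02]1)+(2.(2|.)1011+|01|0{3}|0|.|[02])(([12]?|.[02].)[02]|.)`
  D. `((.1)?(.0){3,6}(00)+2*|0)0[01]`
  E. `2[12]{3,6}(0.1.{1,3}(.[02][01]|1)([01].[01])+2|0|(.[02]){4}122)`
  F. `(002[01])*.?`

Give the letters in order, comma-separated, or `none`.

A, F

A → match
B → no match
C → no match
D → no match
E → no match
F → match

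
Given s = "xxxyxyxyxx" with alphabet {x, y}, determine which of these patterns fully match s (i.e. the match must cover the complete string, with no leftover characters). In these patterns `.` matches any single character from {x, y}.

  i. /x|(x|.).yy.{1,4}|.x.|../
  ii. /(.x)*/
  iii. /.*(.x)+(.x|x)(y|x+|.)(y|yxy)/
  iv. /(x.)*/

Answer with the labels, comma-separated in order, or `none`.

i → no match
ii → no match
iii → no match
iv → match

iv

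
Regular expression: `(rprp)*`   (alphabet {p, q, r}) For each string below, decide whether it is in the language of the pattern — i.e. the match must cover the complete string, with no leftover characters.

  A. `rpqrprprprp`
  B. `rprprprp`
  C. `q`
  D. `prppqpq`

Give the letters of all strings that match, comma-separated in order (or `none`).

A → no match
B → match
C → no match
D → no match

B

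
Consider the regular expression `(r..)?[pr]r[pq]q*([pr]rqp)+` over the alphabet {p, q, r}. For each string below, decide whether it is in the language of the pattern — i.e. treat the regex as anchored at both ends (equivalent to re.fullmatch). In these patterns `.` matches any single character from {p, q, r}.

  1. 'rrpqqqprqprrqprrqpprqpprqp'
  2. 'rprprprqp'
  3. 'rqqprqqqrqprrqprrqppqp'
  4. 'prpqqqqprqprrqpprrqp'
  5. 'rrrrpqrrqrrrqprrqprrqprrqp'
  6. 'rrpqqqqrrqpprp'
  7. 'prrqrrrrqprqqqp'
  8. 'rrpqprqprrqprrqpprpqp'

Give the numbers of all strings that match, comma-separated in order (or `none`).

1 → match
2 → no match
3 → no match — must end with 'rqp'
4 → no match
5 → no match
6 → no match — must end with 'rqp'
7 → no match — must end with 'rqp'
8 → no match — must end with 'rqp'

1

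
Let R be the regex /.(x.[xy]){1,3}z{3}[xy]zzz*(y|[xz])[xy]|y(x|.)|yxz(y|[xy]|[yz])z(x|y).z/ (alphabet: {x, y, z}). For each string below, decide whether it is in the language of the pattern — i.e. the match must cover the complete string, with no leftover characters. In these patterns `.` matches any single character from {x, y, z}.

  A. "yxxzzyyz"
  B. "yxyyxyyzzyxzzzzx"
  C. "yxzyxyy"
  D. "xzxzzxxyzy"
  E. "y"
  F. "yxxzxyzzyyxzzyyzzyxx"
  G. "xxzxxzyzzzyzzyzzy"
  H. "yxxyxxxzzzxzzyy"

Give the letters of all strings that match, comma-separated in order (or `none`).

H

A → no match
B → no match
C → no match
D → no match
E → no match
F → no match
G → no match
H → match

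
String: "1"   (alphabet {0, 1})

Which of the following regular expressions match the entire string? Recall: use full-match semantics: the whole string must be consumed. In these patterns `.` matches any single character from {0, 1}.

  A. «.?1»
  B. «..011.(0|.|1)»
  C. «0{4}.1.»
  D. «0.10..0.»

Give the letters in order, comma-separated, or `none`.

A → match
B → no match
C → no match — must start with "0"
D → no match — must start with "0"

A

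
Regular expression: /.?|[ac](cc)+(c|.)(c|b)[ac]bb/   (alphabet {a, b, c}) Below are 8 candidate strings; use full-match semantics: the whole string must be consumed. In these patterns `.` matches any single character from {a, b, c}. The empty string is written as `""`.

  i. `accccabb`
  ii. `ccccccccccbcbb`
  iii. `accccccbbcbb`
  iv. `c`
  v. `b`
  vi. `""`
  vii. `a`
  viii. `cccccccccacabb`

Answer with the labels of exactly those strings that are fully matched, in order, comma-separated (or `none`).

i. `accccabb` → match
ii → match
iii. `accccccbbcbb` → match
iv. `c` → match
v. `b` → match
vi. `""` → match
vii. `a` → match
viii → match

i, ii, iii, iv, v, vi, vii, viii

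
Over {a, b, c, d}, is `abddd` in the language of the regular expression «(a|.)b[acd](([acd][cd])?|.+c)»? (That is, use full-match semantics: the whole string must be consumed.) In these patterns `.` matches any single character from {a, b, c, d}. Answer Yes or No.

Yes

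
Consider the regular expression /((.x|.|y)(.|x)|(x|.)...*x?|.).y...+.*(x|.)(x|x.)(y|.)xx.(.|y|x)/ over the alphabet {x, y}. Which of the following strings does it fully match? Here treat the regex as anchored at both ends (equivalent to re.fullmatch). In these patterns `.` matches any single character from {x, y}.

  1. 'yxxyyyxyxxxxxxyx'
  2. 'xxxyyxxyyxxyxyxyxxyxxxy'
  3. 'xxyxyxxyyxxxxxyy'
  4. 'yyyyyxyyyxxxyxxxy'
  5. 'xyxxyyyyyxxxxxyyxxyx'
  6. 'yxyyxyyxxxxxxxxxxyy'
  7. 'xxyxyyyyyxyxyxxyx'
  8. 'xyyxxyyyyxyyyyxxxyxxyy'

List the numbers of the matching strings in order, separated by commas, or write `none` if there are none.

1, 2, 3, 4, 5, 6, 7, 8

1 → match
2 → match
3 → match
4 → match
5 → match
6 → match
7 → match
8 → match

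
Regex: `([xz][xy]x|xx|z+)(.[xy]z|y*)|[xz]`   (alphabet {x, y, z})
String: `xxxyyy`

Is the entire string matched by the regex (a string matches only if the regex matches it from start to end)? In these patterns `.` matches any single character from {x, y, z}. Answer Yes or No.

Yes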